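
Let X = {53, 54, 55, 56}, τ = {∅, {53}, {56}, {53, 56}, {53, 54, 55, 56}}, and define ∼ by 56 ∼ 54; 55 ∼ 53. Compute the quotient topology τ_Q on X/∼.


X/∼ = {[53=55], [54=56]}; |τ_Q| = 2.

Equivalence classes: [53=55], [54=56].
Quotient map π: X → X/∼ sends 53 ↦ [53=55], 54 ↦ [54=56], 55 ↦ [53=55], 56 ↦ [54=56].
For each subset V ⊆ X/∼, compute π^{-1}(V) ⊆ X and check whether π^{-1}(V) ∈ τ. V is open in τ_Q iff π^{-1}(V) ∈ τ.
  V = {}: π^{-1}(V) = ∅ ∈ τ ✓.
  V = {[53=55]}: π^{-1}(V) = {53, 55} ∉ τ ✗.
  V = {[54=56]}: π^{-1}(V) = {54, 56} ∉ τ ✗.
  V = {[53=55], [54=56]}: π^{-1}(V) = {53, 54, 55, 56} ∈ τ ✓.
Open sets in the quotient: τ_Q = {{}, {[53=55], [54=56]}} (2 elements).


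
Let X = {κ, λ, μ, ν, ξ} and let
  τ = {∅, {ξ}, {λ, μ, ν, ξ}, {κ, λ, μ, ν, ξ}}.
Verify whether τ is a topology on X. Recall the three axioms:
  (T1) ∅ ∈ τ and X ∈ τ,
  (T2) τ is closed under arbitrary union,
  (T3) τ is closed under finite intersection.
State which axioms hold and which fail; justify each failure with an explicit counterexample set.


τ IS a topology on X.

Axiom (T1): ∅ ∈ τ? Yes; X ∈ τ? Yes.
Axiom (T2/T3): check pairwise unions and intersections of members of τ.
All pairwise intersections and unions checked — each lies in τ. Therefore τ satisfies (T1), (T2), (T3): it IS a topology on X.


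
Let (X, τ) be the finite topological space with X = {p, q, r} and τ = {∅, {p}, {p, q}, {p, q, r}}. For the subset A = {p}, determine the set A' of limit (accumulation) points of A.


A' = {q, r}

For each x ∈ X, list the open sets U ∈ τ with x ∈ U, then check whether U ∩ (A ∖ {x}) ≠ ∅ for every such U.
  x = p: open {p} ∋ x has {p} ∩ (A ∖ {p}) = ∅, so x is NOT a limit point.
  x = q: opens ∋ x are {p, q}, {p, q, r}; each meets A ∖ {q}, so x IS a limit point.
  x = r: opens ∋ x are {p, q, r}; each meets A ∖ {r}, so x IS a limit point.
Collecting: A' = {q, r}.


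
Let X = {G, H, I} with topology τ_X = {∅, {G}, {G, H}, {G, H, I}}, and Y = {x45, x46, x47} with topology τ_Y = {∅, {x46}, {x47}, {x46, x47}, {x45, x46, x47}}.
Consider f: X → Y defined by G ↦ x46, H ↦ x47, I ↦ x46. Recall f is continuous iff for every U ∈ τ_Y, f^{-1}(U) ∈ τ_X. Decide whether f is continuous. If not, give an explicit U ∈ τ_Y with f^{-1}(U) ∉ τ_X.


f is NOT continuous.

Compute f^{-1}(U) for each U ∈ τ_Y:
  U = ∅: f^{-1}(U) = ∅ ∈ τ_X ✓.
  U = {x46}: f^{-1}(U) = {G, I} ∉ τ_X ✗.
  U = {x47}: f^{-1}(U) = {H} ∉ τ_X ✗.
  U = {x46, x47}: f^{-1}(U) = {G, H, I} ∈ τ_X ✓.
  U = {x45, x46, x47}: f^{-1}(U) = {G, H, I} ∈ τ_X ✓.
Found U = {x46} with f^{-1}(U) = {G, I} not in τ_X. Therefore f is NOT continuous.


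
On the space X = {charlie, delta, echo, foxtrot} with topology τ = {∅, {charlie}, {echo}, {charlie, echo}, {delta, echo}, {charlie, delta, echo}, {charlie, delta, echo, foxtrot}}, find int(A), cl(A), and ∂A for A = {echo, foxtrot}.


int(A) = {echo}, cl(A) = {delta, echo, foxtrot}, ∂A = {delta, foxtrot}.

Closed sets in (X, τ) are complements of opens:
  closed(X, τ) = {∅, {foxtrot}, {charlie, foxtrot}, {delta, foxtrot}, {charlie, delta, foxtrot}, {delta, echo, foxtrot}, {charlie, delta, echo, foxtrot}}.
int(A) = ⋃ {U ∈ τ : U ⊆ A}. Opens contained in A: ∅, {echo}.
Taking the union of these: int(A) = {echo}.
cl(A) = ⋂ {C closed : A ⊆ C}. Closed sets containing A: {delta, echo, foxtrot}, {charlie, delta, echo, foxtrot}.
Intersecting these: cl(A) = {delta, echo, foxtrot}.
∂A = cl(A) ∖ int(A) = {delta, echo, foxtrot} ∖ {echo} = {delta, foxtrot}.


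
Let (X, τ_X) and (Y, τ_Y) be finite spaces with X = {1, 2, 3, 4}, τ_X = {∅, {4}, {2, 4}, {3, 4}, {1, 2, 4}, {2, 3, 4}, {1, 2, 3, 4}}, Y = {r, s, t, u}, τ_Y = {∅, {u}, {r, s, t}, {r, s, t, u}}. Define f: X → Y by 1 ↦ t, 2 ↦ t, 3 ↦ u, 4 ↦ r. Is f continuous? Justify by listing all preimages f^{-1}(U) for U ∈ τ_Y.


f is NOT continuous.

Compute f^{-1}(U) for each U ∈ τ_Y:
  U = ∅: f^{-1}(U) = ∅ ∈ τ_X ✓.
  U = {u}: f^{-1}(U) = {3} ∉ τ_X ✗.
  U = {r, s, t}: f^{-1}(U) = {1, 2, 4} ∈ τ_X ✓.
  U = {r, s, t, u}: f^{-1}(U) = {1, 2, 3, 4} ∈ τ_X ✓.
Found U = {u} with f^{-1}(U) = {3} not in τ_X. Therefore f is NOT continuous.


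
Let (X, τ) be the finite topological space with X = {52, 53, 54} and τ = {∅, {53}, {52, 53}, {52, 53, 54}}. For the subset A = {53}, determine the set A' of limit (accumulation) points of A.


A' = {52, 54}

For each x ∈ X, list the open sets U ∈ τ with x ∈ U, then check whether U ∩ (A ∖ {x}) ≠ ∅ for every such U.
  x = 52: opens ∋ x are {52, 53}, {52, 53, 54}; each meets A ∖ {52}, so x IS a limit point.
  x = 53: open {53} ∋ x has {53} ∩ (A ∖ {53}) = ∅, so x is NOT a limit point.
  x = 54: opens ∋ x are {52, 53, 54}; each meets A ∖ {54}, so x IS a limit point.
Collecting: A' = {52, 54}.


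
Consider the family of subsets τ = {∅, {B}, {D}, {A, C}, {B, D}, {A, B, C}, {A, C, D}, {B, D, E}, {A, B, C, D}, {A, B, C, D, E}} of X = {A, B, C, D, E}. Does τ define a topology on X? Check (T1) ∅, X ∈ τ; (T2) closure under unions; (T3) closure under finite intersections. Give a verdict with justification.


τ IS a topology on X.

Axiom (T1): ∅ ∈ τ? Yes; X ∈ τ? Yes.
Axiom (T2/T3): check pairwise unions and intersections of members of τ.
All pairwise intersections and unions checked — each lies in τ. Therefore τ satisfies (T1), (T2), (T3): it IS a topology on X.


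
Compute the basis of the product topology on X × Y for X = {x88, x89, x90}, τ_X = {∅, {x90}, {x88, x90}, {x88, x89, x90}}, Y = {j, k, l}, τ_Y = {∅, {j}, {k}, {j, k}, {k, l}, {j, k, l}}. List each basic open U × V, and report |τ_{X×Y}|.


Basis B = {∅ × ∅, {x90} × {j}, {x90} × {k}, {x88, x90} × {j}, {x88, x90} × {k}, {x90} × {j, k}, {x90} × {k, l}, {x88, x89, x90} × {j}, {x88, x89, x90} × {k}, {x90} × {j, k, l}, {x88, x90} × {j, k}, {x88, x90} × {k, l}, {x88, x90} × {j, k, l}, {x88, x89, x90} × {j, k}, {x88, x89, x90} × {k, l}, {x88, x89, x90} × {j, k, l}}; |τ_{X×Y}| = 40.

Enumerate products U × V with U ∈ τ_X, V ∈ τ_Y (deduplicated):
  ∅ × ∅ = {} (∅)
  {x90} × {j} = {(x90,j)}
  {x90} × {k} = {(x90,k)}
  {x88, x90} × {j} = {(x88,j), (x90,j)}
  {x88, x90} × {k} = {(x88,k), (x90,k)}
  {x90} × {j, k} = {(x90,j), (x90,k)}
  {x90} × {k, l} = {(x90,k), (x90,l)}
  {x88, x89, x90} × {j} = {(x88,j), (x89,j), (x90,j)}
  {x88, x89, x90} × {k} = {(x88,k), (x89,k), (x90,k)}
  {x90} × {j, k, l} = {(x90,j), (x90,k), (x90,l)}
  {x88, x90} × {j, k} = {(x88,j), (x88,k), (x90,j), (x90,k)}
  {x88, x90} × {k, l} = {(x88,k), (x88,l), (x90,k), (x90,l)}
  {x88, x90} × {j, k, l} = {(x88,j), (x88,k), (x88,l), (x90,j), (x90,k), (x90,l)}
  {x88, x89, x90} × {j, k} = {(x88,j), (x88,k), (x89,j), (x89,k), (x90,j), (x90,k)}
  {x88, x89, x90} × {k, l} = {(x88,k), (x88,l), (x89,k), (x89,l), (x90,k), (x90,l)}
  {x88, x89, x90} × {j, k, l} = {(x88,j), (x88,k), (x88,l), (x89,j), (x89,k), (x89,l), (x90,j), (x90,k), (x90,l)}
These 16 distinct sets form the basis B.
Close under arbitrary unions to get τ_{X×Y}; counting gives |τ_{X×Y}| = 40.


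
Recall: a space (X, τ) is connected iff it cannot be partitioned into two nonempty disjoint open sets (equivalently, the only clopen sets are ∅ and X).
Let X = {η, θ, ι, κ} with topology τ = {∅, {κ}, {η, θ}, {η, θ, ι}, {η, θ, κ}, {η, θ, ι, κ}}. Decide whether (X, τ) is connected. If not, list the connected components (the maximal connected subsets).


(X, τ) is disconnected; components = [{κ}, {η, θ, ι}].

Find clopen sets (U ∈ τ with X ∖ U ∈ τ):
  U = ∅, X ∖ U = {η, θ, ι, κ} — both open, so U is clopen.
  U = {κ}, X ∖ U = {η, θ, ι} — both open, so U is clopen.
  U = {η, θ, ι}, X ∖ U = {κ} — both open, so U is clopen.
  U = {η, θ, ι, κ}, X ∖ U = ∅ — both open, so U is clopen.
Nontrivial clopen(s) exist: e.g. {η, θ, ι}. So (X, τ) is disconnected.
Compute connected components by grouping points that agree on all clopens:
  component: {κ}
  component: {η, θ, ι}


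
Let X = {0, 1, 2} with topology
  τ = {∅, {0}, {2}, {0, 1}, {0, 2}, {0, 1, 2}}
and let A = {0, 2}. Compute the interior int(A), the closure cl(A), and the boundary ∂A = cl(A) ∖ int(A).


int(A) = {0, 2}, cl(A) = {0, 1, 2}, ∂A = {1}.

Closed sets in (X, τ) are complements of opens:
  closed(X, τ) = {∅, {1}, {2}, {0, 1}, {1, 2}, {0, 1, 2}}.
int(A) = ⋃ {U ∈ τ : U ⊆ A}. Opens contained in A: ∅, {0}, {2}, {0, 2}.
Taking the union of these: int(A) = {0, 2}.
cl(A) = ⋂ {C closed : A ⊆ C}. Closed sets containing A: {0, 1, 2}.
Intersecting these: cl(A) = {0, 1, 2}.
∂A = cl(A) ∖ int(A) = {0, 1, 2} ∖ {0, 2} = {1}.


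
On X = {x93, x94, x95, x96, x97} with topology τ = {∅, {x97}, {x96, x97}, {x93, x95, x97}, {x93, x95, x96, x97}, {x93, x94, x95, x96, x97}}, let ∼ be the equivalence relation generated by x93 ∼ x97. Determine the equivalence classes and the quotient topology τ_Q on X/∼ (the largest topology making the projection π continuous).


X/∼ = {[x93=x97], [x94], [x95], [x96]}; |τ_Q| = 4.

Equivalence classes: [x93=x97], [x94], [x95], [x96].
Quotient map π: X → X/∼ sends x93 ↦ [x93=x97], x94 ↦ [x94], x95 ↦ [x95], x96 ↦ [x96], x97 ↦ [x93=x97].
For each subset V ⊆ X/∼, compute π^{-1}(V) ⊆ X and check whether π^{-1}(V) ∈ τ. V is open in τ_Q iff π^{-1}(V) ∈ τ.
  V = {}: π^{-1}(V) = ∅ ∈ τ ✓.
  V = {[x93=x97]}: π^{-1}(V) = {x93, x97} ∉ τ ✗.
  V = {[x94]}: π^{-1}(V) = {x94} ∉ τ ✗.
  V = {[x93=x97], [x94]}: π^{-1}(V) = {x93, x94, x97} ∉ τ ✗.
  V = {[x95]}: π^{-1}(V) = {x95} ∉ τ ✗.
  V = {[x93=x97], [x95]}: π^{-1}(V) = {x93, x95, x97} ∈ τ ✓.
  V = {[x94], [x95]}: π^{-1}(V) = {x94, x95} ∉ τ ✗.
  V = {[x93=x97], [x94], [x95]}: π^{-1}(V) = {x93, x94, x95, x97} ∉ τ ✗.
  V = {[x96]}: π^{-1}(V) = {x96} ∉ τ ✗.
  V = {[x93=x97], [x96]}: π^{-1}(V) = {x93, x96, x97} ∉ τ ✗.
  V = {[x94], [x96]}: π^{-1}(V) = {x94, x96} ∉ τ ✗.
  V = {[x93=x97], [x94], [x96]}: π^{-1}(V) = {x93, x94, x96, x97} ∉ τ ✗.
  V = {[x95], [x96]}: π^{-1}(V) = {x95, x96} ∉ τ ✗.
  V = {[x93=x97], [x95], [x96]}: π^{-1}(V) = {x93, x95, x96, x97} ∈ τ ✓.
  V = {[x94], [x95], [x96]}: π^{-1}(V) = {x94, x95, x96} ∉ τ ✗.
  V = {[x93=x97], [x94], [x95], [x96]}: π^{-1}(V) = {x93, x94, x95, x96, x97} ∈ τ ✓.
Open sets in the quotient: τ_Q = {{}, {[x93=x97], [x95]}, {[x93=x97], [x95], [x96]}, {[x93=x97], [x94], [x95], [x96]}} (4 elements).


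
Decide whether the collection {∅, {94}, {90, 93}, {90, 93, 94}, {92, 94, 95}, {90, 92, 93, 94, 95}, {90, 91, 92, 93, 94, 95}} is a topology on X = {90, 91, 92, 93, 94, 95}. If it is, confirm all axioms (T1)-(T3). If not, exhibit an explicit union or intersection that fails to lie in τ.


τ IS a topology on X.

Axiom (T1): ∅ ∈ τ? Yes; X ∈ τ? Yes.
Axiom (T2/T3): check pairwise unions and intersections of members of τ.
All pairwise intersections and unions checked — each lies in τ. Therefore τ satisfies (T1), (T2), (T3): it IS a topology on X.


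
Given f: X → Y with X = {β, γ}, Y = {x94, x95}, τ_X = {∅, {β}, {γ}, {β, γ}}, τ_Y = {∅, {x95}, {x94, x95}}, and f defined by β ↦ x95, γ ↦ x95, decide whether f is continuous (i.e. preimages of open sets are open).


f IS continuous.

Compute f^{-1}(U) for each U ∈ τ_Y:
  U = ∅: f^{-1}(U) = ∅ ∈ τ_X ✓.
  U = {x95}: f^{-1}(U) = {β, γ} ∈ τ_X ✓.
  U = {x94, x95}: f^{-1}(U) = {β, γ} ∈ τ_X ✓.
Every preimage lies in τ_X, so f IS continuous.


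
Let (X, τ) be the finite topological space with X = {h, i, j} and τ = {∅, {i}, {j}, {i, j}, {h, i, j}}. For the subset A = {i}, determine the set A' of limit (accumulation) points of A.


A' = {h}

For each x ∈ X, list the open sets U ∈ τ with x ∈ U, then check whether U ∩ (A ∖ {x}) ≠ ∅ for every such U.
  x = h: opens ∋ x are {h, i, j}; each meets A ∖ {h}, so x IS a limit point.
  x = i: open {i} ∋ x has {i} ∩ (A ∖ {i}) = ∅, so x is NOT a limit point.
  x = j: open {j} ∋ x has {j} ∩ (A ∖ {j}) = ∅, so x is NOT a limit point.
Collecting: A' = {h}.


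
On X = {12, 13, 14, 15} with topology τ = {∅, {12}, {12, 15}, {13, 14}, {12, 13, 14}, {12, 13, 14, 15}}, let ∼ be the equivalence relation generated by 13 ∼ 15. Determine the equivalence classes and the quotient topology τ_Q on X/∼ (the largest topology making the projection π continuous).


X/∼ = {[12], [13=15], [14]}; |τ_Q| = 3.

Equivalence classes: [12], [13=15], [14].
Quotient map π: X → X/∼ sends 12 ↦ [12], 13 ↦ [13=15], 14 ↦ [14], 15 ↦ [13=15].
For each subset V ⊆ X/∼, compute π^{-1}(V) ⊆ X and check whether π^{-1}(V) ∈ τ. V is open in τ_Q iff π^{-1}(V) ∈ τ.
  V = {}: π^{-1}(V) = ∅ ∈ τ ✓.
  V = {[12]}: π^{-1}(V) = {12} ∈ τ ✓.
  V = {[13=15]}: π^{-1}(V) = {13, 15} ∉ τ ✗.
  V = {[12], [13=15]}: π^{-1}(V) = {12, 13, 15} ∉ τ ✗.
  V = {[14]}: π^{-1}(V) = {14} ∉ τ ✗.
  V = {[12], [14]}: π^{-1}(V) = {12, 14} ∉ τ ✗.
  V = {[13=15], [14]}: π^{-1}(V) = {13, 14, 15} ∉ τ ✗.
  V = {[12], [13=15], [14]}: π^{-1}(V) = {12, 13, 14, 15} ∈ τ ✓.
Open sets in the quotient: τ_Q = {{}, {[12]}, {[12], [13=15], [14]}} (3 elements).


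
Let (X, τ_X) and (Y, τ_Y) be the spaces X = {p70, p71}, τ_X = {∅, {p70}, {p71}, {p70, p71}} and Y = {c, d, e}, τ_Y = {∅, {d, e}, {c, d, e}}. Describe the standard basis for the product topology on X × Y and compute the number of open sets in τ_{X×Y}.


Basis B = {∅ × ∅, {p70} × {d, e}, {p71} × {d, e}, {p70} × {c, d, e}, {p71} × {c, d, e}, {p70, p71} × {d, e}, {p70, p71} × {c, d, e}}; |τ_{X×Y}| = 9.

Enumerate products U × V with U ∈ τ_X, V ∈ τ_Y (deduplicated):
  ∅ × ∅ = {} (∅)
  {p70} × {d, e} = {(p70,d), (p70,e)}
  {p71} × {d, e} = {(p71,d), (p71,e)}
  {p70} × {c, d, e} = {(p70,c), (p70,d), (p70,e)}
  {p71} × {c, d, e} = {(p71,c), (p71,d), (p71,e)}
  {p70, p71} × {d, e} = {(p70,d), (p70,e), (p71,d), (p71,e)}
  {p70, p71} × {c, d, e} = {(p70,c), (p70,d), (p70,e), (p71,c), (p71,d), (p71,e)}
These 7 distinct sets form the basis B.
Close under arbitrary unions to get τ_{X×Y}; counting gives |τ_{X×Y}| = 9.


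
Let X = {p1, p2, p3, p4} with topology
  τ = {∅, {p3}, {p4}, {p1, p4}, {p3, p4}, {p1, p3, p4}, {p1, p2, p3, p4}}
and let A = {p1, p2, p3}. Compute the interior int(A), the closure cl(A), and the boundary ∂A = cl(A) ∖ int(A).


int(A) = {p3}, cl(A) = {p1, p2, p3}, ∂A = {p1, p2}.

Closed sets in (X, τ) are complements of opens:
  closed(X, τ) = {∅, {p2}, {p1, p2}, {p2, p3}, {p1, p2, p3}, {p1, p2, p4}, {p1, p2, p3, p4}}.
int(A) = ⋃ {U ∈ τ : U ⊆ A}. Opens contained in A: ∅, {p3}.
Taking the union of these: int(A) = {p3}.
cl(A) = ⋂ {C closed : A ⊆ C}. Closed sets containing A: {p1, p2, p3}, {p1, p2, p3, p4}.
Intersecting these: cl(A) = {p1, p2, p3}.
∂A = cl(A) ∖ int(A) = {p1, p2, p3} ∖ {p3} = {p1, p2}.


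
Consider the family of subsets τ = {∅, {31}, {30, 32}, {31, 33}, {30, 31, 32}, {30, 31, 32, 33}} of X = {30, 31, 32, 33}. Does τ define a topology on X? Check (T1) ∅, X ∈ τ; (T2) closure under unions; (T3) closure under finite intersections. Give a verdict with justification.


τ IS a topology on X.

Axiom (T1): ∅ ∈ τ? Yes; X ∈ τ? Yes.
Axiom (T2/T3): check pairwise unions and intersections of members of τ.
All pairwise intersections and unions checked — each lies in τ. Therefore τ satisfies (T1), (T2), (T3): it IS a topology on X.


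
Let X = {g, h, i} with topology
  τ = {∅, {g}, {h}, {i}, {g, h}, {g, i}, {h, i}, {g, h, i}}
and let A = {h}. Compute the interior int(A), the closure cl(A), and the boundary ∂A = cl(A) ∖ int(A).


int(A) = {h}, cl(A) = {h}, ∂A = ∅.

Closed sets in (X, τ) are complements of opens:
  closed(X, τ) = {∅, {g}, {h}, {i}, {g, h}, {g, i}, {h, i}, {g, h, i}}.
int(A) = ⋃ {U ∈ τ : U ⊆ A}. Opens contained in A: ∅, {h}.
Taking the union of these: int(A) = {h}.
cl(A) = ⋂ {C closed : A ⊆ C}. Closed sets containing A: {h}, {g, h}, {h, i}, {g, h, i}.
Intersecting these: cl(A) = {h}.
∂A = cl(A) ∖ int(A) = {h} ∖ {h} = ∅.


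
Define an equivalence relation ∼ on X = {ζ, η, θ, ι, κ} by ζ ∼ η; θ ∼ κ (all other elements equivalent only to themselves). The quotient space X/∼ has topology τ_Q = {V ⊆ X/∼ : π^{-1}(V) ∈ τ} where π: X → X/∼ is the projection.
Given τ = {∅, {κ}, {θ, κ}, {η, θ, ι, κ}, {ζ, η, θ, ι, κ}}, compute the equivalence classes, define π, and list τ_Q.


X/∼ = {[ζ=η], [θ=κ], [ι]}; |τ_Q| = 3.

Equivalence classes: [ζ=η], [θ=κ], [ι].
Quotient map π: X → X/∼ sends ζ ↦ [ζ=η], η ↦ [ζ=η], θ ↦ [θ=κ], ι ↦ [ι], κ ↦ [θ=κ].
For each subset V ⊆ X/∼, compute π^{-1}(V) ⊆ X and check whether π^{-1}(V) ∈ τ. V is open in τ_Q iff π^{-1}(V) ∈ τ.
  V = {}: π^{-1}(V) = ∅ ∈ τ ✓.
  V = {[ζ=η]}: π^{-1}(V) = {ζ, η} ∉ τ ✗.
  V = {[θ=κ]}: π^{-1}(V) = {θ, κ} ∈ τ ✓.
  V = {[ζ=η], [θ=κ]}: π^{-1}(V) = {ζ, η, θ, κ} ∉ τ ✗.
  V = {[ι]}: π^{-1}(V) = {ι} ∉ τ ✗.
  V = {[ζ=η], [ι]}: π^{-1}(V) = {ζ, η, ι} ∉ τ ✗.
  V = {[θ=κ], [ι]}: π^{-1}(V) = {θ, ι, κ} ∉ τ ✗.
  V = {[ζ=η], [θ=κ], [ι]}: π^{-1}(V) = {ζ, η, θ, ι, κ} ∈ τ ✓.
Open sets in the quotient: τ_Q = {{}, {[θ=κ]}, {[ζ=η], [θ=κ], [ι]}} (3 elements).


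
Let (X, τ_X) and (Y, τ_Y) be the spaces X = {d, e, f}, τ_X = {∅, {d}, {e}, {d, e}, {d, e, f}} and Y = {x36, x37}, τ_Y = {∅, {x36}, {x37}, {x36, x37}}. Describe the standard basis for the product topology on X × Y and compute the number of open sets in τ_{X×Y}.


Basis B = {∅ × ∅, {d} × {x36}, {d} × {x37}, {e} × {x36}, {e} × {x37}, {d} × {x36, x37}, {d, e} × {x36}, {d, e} × {x37}, {e} × {x36, x37}, {d, e, f} × {x36}, {d, e, f} × {x37}, {d, e} × {x36, x37}, {d, e, f} × {x36, x37}}; |τ_{X×Y}| = 25.

Enumerate products U × V with U ∈ τ_X, V ∈ τ_Y (deduplicated):
  ∅ × ∅ = {} (∅)
  {d} × {x36} = {(d,x36)}
  {d} × {x37} = {(d,x37)}
  {e} × {x36} = {(e,x36)}
  {e} × {x37} = {(e,x37)}
  {d} × {x36, x37} = {(d,x36), (d,x37)}
  {d, e} × {x36} = {(d,x36), (e,x36)}
  {d, e} × {x37} = {(d,x37), (e,x37)}
  {e} × {x36, x37} = {(e,x36), (e,x37)}
  {d, e, f} × {x36} = {(d,x36), (e,x36), (f,x36)}
  {d, e, f} × {x37} = {(d,x37), (e,x37), (f,x37)}
  {d, e} × {x36, x37} = {(d,x36), (d,x37), (e,x36), (e,x37)}
  {d, e, f} × {x36, x37} = {(d,x36), (d,x37), (e,x36), (e,x37), (f,x36), (f,x37)}
These 13 distinct sets form the basis B.
Close under arbitrary unions to get τ_{X×Y}; counting gives |τ_{X×Y}| = 25.


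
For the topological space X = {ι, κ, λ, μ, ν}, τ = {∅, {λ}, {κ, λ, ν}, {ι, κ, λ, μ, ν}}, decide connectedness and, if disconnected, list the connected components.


(X, τ) is connected.

Find clopen sets (U ∈ τ with X ∖ U ∈ τ):
  U = ∅, X ∖ U = {ι, κ, λ, μ, ν} — both open, so U is clopen.
  U = {ι, κ, λ, μ, ν}, X ∖ U = ∅ — both open, so U is clopen.
Only trivial clopens (∅ and X) exist, so (X, τ) is connected.
Compute connected components by grouping points that agree on all clopens:
  component: {ι, κ, λ, μ, ν}


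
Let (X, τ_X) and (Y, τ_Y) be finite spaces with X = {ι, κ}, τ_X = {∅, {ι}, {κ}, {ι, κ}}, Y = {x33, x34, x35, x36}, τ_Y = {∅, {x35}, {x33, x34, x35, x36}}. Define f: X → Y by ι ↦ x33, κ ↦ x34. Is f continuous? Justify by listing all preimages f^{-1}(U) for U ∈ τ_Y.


f IS continuous.

Compute f^{-1}(U) for each U ∈ τ_Y:
  U = ∅: f^{-1}(U) = ∅ ∈ τ_X ✓.
  U = {x35}: f^{-1}(U) = ∅ ∈ τ_X ✓.
  U = {x33, x34, x35, x36}: f^{-1}(U) = {ι, κ} ∈ τ_X ✓.
Every preimage lies in τ_X, so f IS continuous.


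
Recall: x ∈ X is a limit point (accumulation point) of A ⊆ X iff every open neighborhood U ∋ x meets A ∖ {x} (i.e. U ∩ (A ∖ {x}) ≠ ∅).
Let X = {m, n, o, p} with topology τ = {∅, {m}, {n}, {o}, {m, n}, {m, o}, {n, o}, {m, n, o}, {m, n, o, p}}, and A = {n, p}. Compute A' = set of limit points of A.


A' = {p}

For each x ∈ X, list the open sets U ∈ τ with x ∈ U, then check whether U ∩ (A ∖ {x}) ≠ ∅ for every such U.
  x = m: open {m} ∋ x has {m} ∩ (A ∖ {m}) = ∅, so x is NOT a limit point.
  x = n: open {n} ∋ x has {n} ∩ (A ∖ {n}) = ∅, so x is NOT a limit point.
  x = o: open {o} ∋ x has {o} ∩ (A ∖ {o}) = ∅, so x is NOT a limit point.
  x = p: opens ∋ x are {m, n, o, p}; each meets A ∖ {p}, so x IS a limit point.
Collecting: A' = {p}.


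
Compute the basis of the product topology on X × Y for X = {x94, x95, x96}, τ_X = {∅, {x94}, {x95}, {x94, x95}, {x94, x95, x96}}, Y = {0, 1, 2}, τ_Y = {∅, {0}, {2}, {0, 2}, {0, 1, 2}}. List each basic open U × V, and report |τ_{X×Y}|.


Basis B = {∅ × ∅, {x94} × {0}, {x94} × {2}, {x95} × {0}, {x95} × {2}, {x94} × {0, 2}, {x94, x95} × {0}, {x94, x95} × {2}, {x95} × {0, 2}, {x94} × {0, 1, 2}, {x94, x95, x96} × {0}, {x94, x95, x96} × {2}, {x95} × {0, 1, 2}, {x94, x95} × {0, 2}, {x94, x95} × {0, 1, 2}, {x94, x95, x96} × {0, 2}, {x94, x95, x96} × {0, 1, 2}}; |τ_{X×Y}| = 48.

Enumerate products U × V with U ∈ τ_X, V ∈ τ_Y (deduplicated):
  ∅ × ∅ = {} (∅)
  {x94} × {0} = {(x94,0)}
  {x94} × {2} = {(x94,2)}
  {x95} × {0} = {(x95,0)}
  {x95} × {2} = {(x95,2)}
  {x94} × {0, 2} = {(x94,0), (x94,2)}
  {x94, x95} × {0} = {(x94,0), (x95,0)}
  {x94, x95} × {2} = {(x94,2), (x95,2)}
  {x95} × {0, 2} = {(x95,0), (x95,2)}
  {x94} × {0, 1, 2} = {(x94,0), (x94,1), (x94,2)}
  {x94, x95, x96} × {0} = {(x94,0), (x95,0), (x96,0)}
  {x94, x95, x96} × {2} = {(x94,2), (x95,2), (x96,2)}
  {x95} × {0, 1, 2} = {(x95,0), (x95,1), (x95,2)}
  {x94, x95} × {0, 2} = {(x94,0), (x94,2), (x95,0), (x95,2)}
  {x94, x95} × {0, 1, 2} = {(x94,0), (x94,1), (x94,2), (x95,0), (x95,1), (x95,2)}
  {x94, x95, x96} × {0, 2} = {(x94,0), (x94,2), (x95,0), (x95,2), (x96,0), (x96,2)}
  {x94, x95, x96} × {0, 1, 2} = {(x94,0), (x94,1), (x94,2), (x95,0), (x95,1), (x95,2), (x96,0), (x96,1), (x96,2)}
These 17 distinct sets form the basis B.
Close under arbitrary unions to get τ_{X×Y}; counting gives |τ_{X×Y}| = 48.


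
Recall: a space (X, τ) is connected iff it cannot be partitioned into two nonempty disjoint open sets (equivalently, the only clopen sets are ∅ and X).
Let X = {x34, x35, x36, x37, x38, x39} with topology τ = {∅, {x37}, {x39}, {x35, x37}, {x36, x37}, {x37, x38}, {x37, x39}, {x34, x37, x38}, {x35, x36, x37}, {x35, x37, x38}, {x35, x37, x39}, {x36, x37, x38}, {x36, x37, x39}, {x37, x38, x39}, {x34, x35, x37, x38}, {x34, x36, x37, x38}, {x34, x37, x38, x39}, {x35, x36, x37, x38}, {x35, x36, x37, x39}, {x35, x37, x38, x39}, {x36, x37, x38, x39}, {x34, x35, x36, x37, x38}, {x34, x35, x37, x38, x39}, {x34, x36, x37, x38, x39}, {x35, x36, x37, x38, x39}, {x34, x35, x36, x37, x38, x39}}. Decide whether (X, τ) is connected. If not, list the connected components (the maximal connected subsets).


(X, τ) is disconnected; components = [{x39}, {x34, x35, x36, x37, x38}].

Find clopen sets (U ∈ τ with X ∖ U ∈ τ):
  U = ∅, X ∖ U = {x34, x35, x36, x37, x38, x39} — both open, so U is clopen.
  U = {x39}, X ∖ U = {x34, x35, x36, x37, x38} — both open, so U is clopen.
  U = {x34, x35, x36, x37, x38}, X ∖ U = {x39} — both open, so U is clopen.
  U = {x34, x35, x36, x37, x38, x39}, X ∖ U = ∅ — both open, so U is clopen.
Nontrivial clopen(s) exist: e.g. {x39}. So (X, τ) is disconnected.
Compute connected components by grouping points that agree on all clopens:
  component: {x39}
  component: {x34, x35, x36, x37, x38}


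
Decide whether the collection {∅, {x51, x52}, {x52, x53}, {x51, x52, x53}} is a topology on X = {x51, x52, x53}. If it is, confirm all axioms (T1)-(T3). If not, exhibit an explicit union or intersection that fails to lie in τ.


τ is NOT a topology on X.

Axiom (T1): ∅ ∈ τ? Yes; X ∈ τ? Yes.
Axiom (T2/T3): check pairwise unions and intersections of members of τ.
Counterexample for (T3): {x51, x52} ∩ {x52, x53} = {x52} ∉ τ. Therefore τ is NOT a topology.


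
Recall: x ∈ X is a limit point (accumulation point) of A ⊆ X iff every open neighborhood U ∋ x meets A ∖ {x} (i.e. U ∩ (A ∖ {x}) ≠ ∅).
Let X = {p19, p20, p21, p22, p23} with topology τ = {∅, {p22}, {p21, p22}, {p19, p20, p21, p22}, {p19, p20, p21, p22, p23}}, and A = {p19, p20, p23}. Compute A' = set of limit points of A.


A' = {p19, p20, p23}

For each x ∈ X, list the open sets U ∈ τ with x ∈ U, then check whether U ∩ (A ∖ {x}) ≠ ∅ for every such U.
  x = p19: opens ∋ x are {p19, p20, p21, p22}, {p19, p20, p21, p22, p23}; each meets A ∖ {p19}, so x IS a limit point.
  x = p20: opens ∋ x are {p19, p20, p21, p22}, {p19, p20, p21, p22, p23}; each meets A ∖ {p20}, so x IS a limit point.
  x = p21: open {p21, p22} ∋ x has {p21, p22} ∩ (A ∖ {p21}) = ∅, so x is NOT a limit point.
  x = p22: open {p22} ∋ x has {p22} ∩ (A ∖ {p22}) = ∅, so x is NOT a limit point.
  x = p23: opens ∋ x are {p19, p20, p21, p22, p23}; each meets A ∖ {p23}, so x IS a limit point.
Collecting: A' = {p19, p20, p23}.


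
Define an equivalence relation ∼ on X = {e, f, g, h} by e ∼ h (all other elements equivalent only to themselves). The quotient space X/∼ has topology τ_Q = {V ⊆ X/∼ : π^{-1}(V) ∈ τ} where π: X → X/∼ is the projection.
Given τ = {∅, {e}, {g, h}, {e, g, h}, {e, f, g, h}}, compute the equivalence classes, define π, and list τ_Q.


X/∼ = {[e=h], [f], [g]}; |τ_Q| = 3.

Equivalence classes: [e=h], [f], [g].
Quotient map π: X → X/∼ sends e ↦ [e=h], f ↦ [f], g ↦ [g], h ↦ [e=h].
For each subset V ⊆ X/∼, compute π^{-1}(V) ⊆ X and check whether π^{-1}(V) ∈ τ. V is open in τ_Q iff π^{-1}(V) ∈ τ.
  V = {}: π^{-1}(V) = ∅ ∈ τ ✓.
  V = {[e=h]}: π^{-1}(V) = {e, h} ∉ τ ✗.
  V = {[f]}: π^{-1}(V) = {f} ∉ τ ✗.
  V = {[e=h], [f]}: π^{-1}(V) = {e, f, h} ∉ τ ✗.
  V = {[g]}: π^{-1}(V) = {g} ∉ τ ✗.
  V = {[e=h], [g]}: π^{-1}(V) = {e, g, h} ∈ τ ✓.
  V = {[f], [g]}: π^{-1}(V) = {f, g} ∉ τ ✗.
  V = {[e=h], [f], [g]}: π^{-1}(V) = {e, f, g, h} ∈ τ ✓.
Open sets in the quotient: τ_Q = {{}, {[e=h], [g]}, {[e=h], [f], [g]}} (3 elements).


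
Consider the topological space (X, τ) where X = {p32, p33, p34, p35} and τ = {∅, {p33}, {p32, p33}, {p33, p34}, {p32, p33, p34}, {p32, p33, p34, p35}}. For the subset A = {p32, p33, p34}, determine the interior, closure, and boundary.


int(A) = {p32, p33, p34}, cl(A) = {p32, p33, p34, p35}, ∂A = {p35}.

Closed sets in (X, τ) are complements of opens:
  closed(X, τ) = {∅, {p35}, {p32, p35}, {p34, p35}, {p32, p34, p35}, {p32, p33, p34, p35}}.
int(A) = ⋃ {U ∈ τ : U ⊆ A}. Opens contained in A: ∅, {p33}, {p32, p33}, {p33, p34}, {p32, p33, p34}.
Taking the union of these: int(A) = {p32, p33, p34}.
cl(A) = ⋂ {C closed : A ⊆ C}. Closed sets containing A: {p32, p33, p34, p35}.
Intersecting these: cl(A) = {p32, p33, p34, p35}.
∂A = cl(A) ∖ int(A) = {p32, p33, p34, p35} ∖ {p32, p33, p34} = {p35}.


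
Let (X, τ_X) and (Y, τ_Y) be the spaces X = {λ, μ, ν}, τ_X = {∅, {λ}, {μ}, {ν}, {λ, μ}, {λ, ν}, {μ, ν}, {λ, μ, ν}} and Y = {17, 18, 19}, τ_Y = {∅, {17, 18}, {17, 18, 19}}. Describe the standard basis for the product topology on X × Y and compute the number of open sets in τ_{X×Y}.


Basis B = {∅ × ∅, {λ} × {17, 18}, {μ} × {17, 18}, {ν} × {17, 18}, {λ} × {17, 18, 19}, {μ} × {17, 18, 19}, {ν} × {17, 18, 19}, {λ, μ} × {17, 18}, {λ, ν} × {17, 18}, {μ, ν} × {17, 18}, {λ, μ} × {17, 18, 19}, {λ, ν} × {17, 18, 19}, {λ, μ, ν} × {17, 18}, {μ, ν} × {17, 18, 19}, {λ, μ, ν} × {17, 18, 19}}; |τ_{X×Y}| = 27.

Enumerate products U × V with U ∈ τ_X, V ∈ τ_Y (deduplicated):
  ∅ × ∅ = {} (∅)
  {λ} × {17, 18} = {(λ,17), (λ,18)}
  {μ} × {17, 18} = {(μ,17), (μ,18)}
  {ν} × {17, 18} = {(ν,17), (ν,18)}
  {λ} × {17, 18, 19} = {(λ,17), (λ,18), (λ,19)}
  {μ} × {17, 18, 19} = {(μ,17), (μ,18), (μ,19)}
  {ν} × {17, 18, 19} = {(ν,17), (ν,18), (ν,19)}
  {λ, μ} × {17, 18} = {(λ,17), (λ,18), (μ,17), (μ,18)}
  {λ, ν} × {17, 18} = {(λ,17), (λ,18), (ν,17), (ν,18)}
  {μ, ν} × {17, 18} = {(μ,17), (μ,18), (ν,17), (ν,18)}
  {λ, μ} × {17, 18, 19} = {(λ,17), (λ,18), (λ,19), (μ,17), (μ,18), (μ,19)}
  {λ, ν} × {17, 18, 19} = {(λ,17), (λ,18), (λ,19), (ν,17), (ν,18), (ν,19)}
  {λ, μ, ν} × {17, 18} = {(λ,17), (λ,18), (μ,17), (μ,18), (ν,17), (ν,18)}
  {μ, ν} × {17, 18, 19} = {(μ,17), (μ,18), (μ,19), (ν,17), (ν,18), (ν,19)}
  {λ, μ, ν} × {17, 18, 19} = {(λ,17), (λ,18), (λ,19), (μ,17), (μ,18), (μ,19), (ν,17), (ν,18), (ν,19)}
These 15 distinct sets form the basis B.
Close under arbitrary unions to get τ_{X×Y}; counting gives |τ_{X×Y}| = 27.


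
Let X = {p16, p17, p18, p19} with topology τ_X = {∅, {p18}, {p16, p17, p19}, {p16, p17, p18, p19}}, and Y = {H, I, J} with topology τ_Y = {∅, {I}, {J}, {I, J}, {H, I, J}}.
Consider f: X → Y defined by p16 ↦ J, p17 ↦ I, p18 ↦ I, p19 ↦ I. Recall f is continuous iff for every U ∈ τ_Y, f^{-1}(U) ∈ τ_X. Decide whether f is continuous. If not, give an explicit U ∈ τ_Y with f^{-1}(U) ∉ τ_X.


f is NOT continuous.

Compute f^{-1}(U) for each U ∈ τ_Y:
  U = ∅: f^{-1}(U) = ∅ ∈ τ_X ✓.
  U = {I}: f^{-1}(U) = {p17, p18, p19} ∉ τ_X ✗.
  U = {J}: f^{-1}(U) = {p16} ∉ τ_X ✗.
  U = {I, J}: f^{-1}(U) = {p16, p17, p18, p19} ∈ τ_X ✓.
  U = {H, I, J}: f^{-1}(U) = {p16, p17, p18, p19} ∈ τ_X ✓.
Found U = {I} with f^{-1}(U) = {p17, p18, p19} not in τ_X. Therefore f is NOT continuous.


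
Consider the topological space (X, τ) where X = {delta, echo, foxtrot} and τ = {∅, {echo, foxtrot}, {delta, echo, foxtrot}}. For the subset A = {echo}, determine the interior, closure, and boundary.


int(A) = ∅, cl(A) = {delta, echo, foxtrot}, ∂A = {delta, echo, foxtrot}.

Closed sets in (X, τ) are complements of opens:
  closed(X, τ) = {∅, {delta}, {delta, echo, foxtrot}}.
int(A) = ⋃ {U ∈ τ : U ⊆ A}. Opens contained in A: ∅.
Taking the union of these: int(A) = ∅.
cl(A) = ⋂ {C closed : A ⊆ C}. Closed sets containing A: {delta, echo, foxtrot}.
Intersecting these: cl(A) = {delta, echo, foxtrot}.
∂A = cl(A) ∖ int(A) = {delta, echo, foxtrot} ∖ ∅ = {delta, echo, foxtrot}.


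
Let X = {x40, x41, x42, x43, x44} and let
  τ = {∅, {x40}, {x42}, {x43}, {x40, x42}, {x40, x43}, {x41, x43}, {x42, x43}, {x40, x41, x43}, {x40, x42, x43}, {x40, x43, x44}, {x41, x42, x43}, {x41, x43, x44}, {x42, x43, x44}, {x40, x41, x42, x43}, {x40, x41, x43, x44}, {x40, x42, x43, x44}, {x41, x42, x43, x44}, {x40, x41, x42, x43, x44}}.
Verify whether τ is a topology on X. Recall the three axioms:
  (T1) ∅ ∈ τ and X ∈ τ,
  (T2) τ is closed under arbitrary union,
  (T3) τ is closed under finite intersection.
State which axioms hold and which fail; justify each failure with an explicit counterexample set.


τ is NOT a topology on X.

Axiom (T1): ∅ ∈ τ? Yes; X ∈ τ? Yes.
Axiom (T2/T3): check pairwise unions and intersections of members of τ.
Counterexample for (T3): {x40, x43, x44} ∩ {x41, x43, x44} = {x43, x44} ∉ τ. Therefore τ is NOT a topology.


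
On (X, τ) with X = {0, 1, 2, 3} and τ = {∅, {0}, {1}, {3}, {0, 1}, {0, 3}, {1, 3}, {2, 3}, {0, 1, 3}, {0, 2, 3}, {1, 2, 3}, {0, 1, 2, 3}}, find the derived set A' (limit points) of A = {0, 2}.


A' = ∅

For each x ∈ X, list the open sets U ∈ τ with x ∈ U, then check whether U ∩ (A ∖ {x}) ≠ ∅ for every such U.
  x = 0: open {0} ∋ x has {0} ∩ (A ∖ {0}) = ∅, so x is NOT a limit point.
  x = 1: open {1} ∋ x has {1} ∩ (A ∖ {1}) = ∅, so x is NOT a limit point.
  x = 2: open {2, 3} ∋ x has {2, 3} ∩ (A ∖ {2}) = ∅, so x is NOT a limit point.
  x = 3: open {3} ∋ x has {3} ∩ (A ∖ {3}) = ∅, so x is NOT a limit point.
Collecting: A' = ∅.


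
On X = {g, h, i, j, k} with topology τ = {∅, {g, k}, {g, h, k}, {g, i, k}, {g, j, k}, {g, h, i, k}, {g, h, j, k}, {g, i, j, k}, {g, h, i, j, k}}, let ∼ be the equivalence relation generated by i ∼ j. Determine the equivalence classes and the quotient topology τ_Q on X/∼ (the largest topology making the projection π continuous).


X/∼ = {[g], [h], [i=j], [k]}; |τ_Q| = 5.

Equivalence classes: [g], [h], [i=j], [k].
Quotient map π: X → X/∼ sends g ↦ [g], h ↦ [h], i ↦ [i=j], j ↦ [i=j], k ↦ [k].
For each subset V ⊆ X/∼, compute π^{-1}(V) ⊆ X and check whether π^{-1}(V) ∈ τ. V is open in τ_Q iff π^{-1}(V) ∈ τ.
  V = {}: π^{-1}(V) = ∅ ∈ τ ✓.
  V = {[g]}: π^{-1}(V) = {g} ∉ τ ✗.
  V = {[h]}: π^{-1}(V) = {h} ∉ τ ✗.
  V = {[g], [h]}: π^{-1}(V) = {g, h} ∉ τ ✗.
  V = {[i=j]}: π^{-1}(V) = {i, j} ∉ τ ✗.
  V = {[g], [i=j]}: π^{-1}(V) = {g, i, j} ∉ τ ✗.
  V = {[h], [i=j]}: π^{-1}(V) = {h, i, j} ∉ τ ✗.
  V = {[g], [h], [i=j]}: π^{-1}(V) = {g, h, i, j} ∉ τ ✗.
  V = {[k]}: π^{-1}(V) = {k} ∉ τ ✗.
  V = {[g], [k]}: π^{-1}(V) = {g, k} ∈ τ ✓.
  V = {[h], [k]}: π^{-1}(V) = {h, k} ∉ τ ✗.
  V = {[g], [h], [k]}: π^{-1}(V) = {g, h, k} ∈ τ ✓.
  V = {[i=j], [k]}: π^{-1}(V) = {i, j, k} ∉ τ ✗.
  V = {[g], [i=j], [k]}: π^{-1}(V) = {g, i, j, k} ∈ τ ✓.
  V = {[h], [i=j], [k]}: π^{-1}(V) = {h, i, j, k} ∉ τ ✗.
  V = {[g], [h], [i=j], [k]}: π^{-1}(V) = {g, h, i, j, k} ∈ τ ✓.
Open sets in the quotient: τ_Q = {{}, {[g], [k]}, {[g], [h], [k]}, {[g], [i=j], [k]}, {[g], [h], [i=j], [k]}} (5 elements).


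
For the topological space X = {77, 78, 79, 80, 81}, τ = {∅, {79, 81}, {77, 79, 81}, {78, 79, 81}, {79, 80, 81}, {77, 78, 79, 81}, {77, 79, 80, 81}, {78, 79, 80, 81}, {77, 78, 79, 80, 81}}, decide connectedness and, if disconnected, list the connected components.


(X, τ) is connected.

Find clopen sets (U ∈ τ with X ∖ U ∈ τ):
  U = ∅, X ∖ U = {77, 78, 79, 80, 81} — both open, so U is clopen.
  U = {77, 78, 79, 80, 81}, X ∖ U = ∅ — both open, so U is clopen.
Only trivial clopens (∅ and X) exist, so (X, τ) is connected.
Compute connected components by grouping points that agree on all clopens:
  component: {77, 78, 79, 80, 81}


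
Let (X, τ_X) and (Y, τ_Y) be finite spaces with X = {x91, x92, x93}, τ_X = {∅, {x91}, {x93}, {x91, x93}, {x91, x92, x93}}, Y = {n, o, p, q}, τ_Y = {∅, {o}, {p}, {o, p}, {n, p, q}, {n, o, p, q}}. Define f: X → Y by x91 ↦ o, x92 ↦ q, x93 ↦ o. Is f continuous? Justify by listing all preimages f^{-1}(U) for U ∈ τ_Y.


f is NOT continuous.

Compute f^{-1}(U) for each U ∈ τ_Y:
  U = ∅: f^{-1}(U) = ∅ ∈ τ_X ✓.
  U = {o}: f^{-1}(U) = {x91, x93} ∈ τ_X ✓.
  U = {p}: f^{-1}(U) = ∅ ∈ τ_X ✓.
  U = {o, p}: f^{-1}(U) = {x91, x93} ∈ τ_X ✓.
  U = {n, p, q}: f^{-1}(U) = {x92} ∉ τ_X ✗.
  U = {n, o, p, q}: f^{-1}(U) = {x91, x92, x93} ∈ τ_X ✓.
Found U = {n, p, q} with f^{-1}(U) = {x92} not in τ_X. Therefore f is NOT continuous.


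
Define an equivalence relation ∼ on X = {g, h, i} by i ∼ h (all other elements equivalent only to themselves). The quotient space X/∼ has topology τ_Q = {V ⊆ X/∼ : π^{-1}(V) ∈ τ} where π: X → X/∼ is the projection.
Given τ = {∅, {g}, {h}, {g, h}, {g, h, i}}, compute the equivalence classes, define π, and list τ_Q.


X/∼ = {[g], [h=i]}; |τ_Q| = 3.

Equivalence classes: [g], [h=i].
Quotient map π: X → X/∼ sends g ↦ [g], h ↦ [h=i], i ↦ [h=i].
For each subset V ⊆ X/∼, compute π^{-1}(V) ⊆ X and check whether π^{-1}(V) ∈ τ. V is open in τ_Q iff π^{-1}(V) ∈ τ.
  V = {}: π^{-1}(V) = ∅ ∈ τ ✓.
  V = {[g]}: π^{-1}(V) = {g} ∈ τ ✓.
  V = {[h=i]}: π^{-1}(V) = {h, i} ∉ τ ✗.
  V = {[g], [h=i]}: π^{-1}(V) = {g, h, i} ∈ τ ✓.
Open sets in the quotient: τ_Q = {{}, {[g]}, {[g], [h=i]}} (3 elements).


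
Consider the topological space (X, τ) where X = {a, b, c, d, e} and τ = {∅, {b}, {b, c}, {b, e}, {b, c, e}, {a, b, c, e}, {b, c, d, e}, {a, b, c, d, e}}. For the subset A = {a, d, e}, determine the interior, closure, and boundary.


int(A) = ∅, cl(A) = {a, d, e}, ∂A = {a, d, e}.

Closed sets in (X, τ) are complements of opens:
  closed(X, τ) = {∅, {a}, {d}, {a, d}, {a, c, d}, {a, d, e}, {a, c, d, e}, {a, b, c, d, e}}.
int(A) = ⋃ {U ∈ τ : U ⊆ A}. Opens contained in A: ∅.
Taking the union of these: int(A) = ∅.
cl(A) = ⋂ {C closed : A ⊆ C}. Closed sets containing A: {a, d, e}, {a, c, d, e}, {a, b, c, d, e}.
Intersecting these: cl(A) = {a, d, e}.
∂A = cl(A) ∖ int(A) = {a, d, e} ∖ ∅ = {a, d, e}.


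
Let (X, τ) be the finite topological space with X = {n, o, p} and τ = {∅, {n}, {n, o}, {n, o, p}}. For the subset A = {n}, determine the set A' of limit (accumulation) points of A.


A' = {o, p}

For each x ∈ X, list the open sets U ∈ τ with x ∈ U, then check whether U ∩ (A ∖ {x}) ≠ ∅ for every such U.
  x = n: open {n} ∋ x has {n} ∩ (A ∖ {n}) = ∅, so x is NOT a limit point.
  x = o: opens ∋ x are {n, o}, {n, o, p}; each meets A ∖ {o}, so x IS a limit point.
  x = p: opens ∋ x are {n, o, p}; each meets A ∖ {p}, so x IS a limit point.
Collecting: A' = {o, p}.


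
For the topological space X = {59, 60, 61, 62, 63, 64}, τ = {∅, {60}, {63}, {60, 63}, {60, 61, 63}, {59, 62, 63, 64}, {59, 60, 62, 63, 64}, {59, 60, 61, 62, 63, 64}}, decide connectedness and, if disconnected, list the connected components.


(X, τ) is connected.

Find clopen sets (U ∈ τ with X ∖ U ∈ τ):
  U = ∅, X ∖ U = {59, 60, 61, 62, 63, 64} — both open, so U is clopen.
  U = {59, 60, 61, 62, 63, 64}, X ∖ U = ∅ — both open, so U is clopen.
Only trivial clopens (∅ and X) exist, so (X, τ) is connected.
Compute connected components by grouping points that agree on all clopens:
  component: {59, 60, 61, 62, 63, 64}


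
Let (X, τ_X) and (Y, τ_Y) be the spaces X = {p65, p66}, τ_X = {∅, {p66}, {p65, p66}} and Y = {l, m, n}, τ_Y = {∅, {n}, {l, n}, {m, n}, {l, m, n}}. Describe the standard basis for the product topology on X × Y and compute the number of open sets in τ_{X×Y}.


Basis B = {∅ × ∅, {p66} × {n}, {p65, p66} × {n}, {p66} × {l, n}, {p66} × {m, n}, {p66} × {l, m, n}, {p65, p66} × {l, n}, {p65, p66} × {m, n}, {p65, p66} × {l, m, n}}; |τ_{X×Y}| = 14.

Enumerate products U × V with U ∈ τ_X, V ∈ τ_Y (deduplicated):
  ∅ × ∅ = {} (∅)
  {p66} × {n} = {(p66,n)}
  {p65, p66} × {n} = {(p65,n), (p66,n)}
  {p66} × {l, n} = {(p66,l), (p66,n)}
  {p66} × {m, n} = {(p66,m), (p66,n)}
  {p66} × {l, m, n} = {(p66,l), (p66,m), (p66,n)}
  {p65, p66} × {l, n} = {(p65,l), (p65,n), (p66,l), (p66,n)}
  {p65, p66} × {m, n} = {(p65,m), (p65,n), (p66,m), (p66,n)}
  {p65, p66} × {l, m, n} = {(p65,l), (p65,m), (p65,n), (p66,l), (p66,m), (p66,n)}
These 9 distinct sets form the basis B.
Close under arbitrary unions to get τ_{X×Y}; counting gives |τ_{X×Y}| = 14.


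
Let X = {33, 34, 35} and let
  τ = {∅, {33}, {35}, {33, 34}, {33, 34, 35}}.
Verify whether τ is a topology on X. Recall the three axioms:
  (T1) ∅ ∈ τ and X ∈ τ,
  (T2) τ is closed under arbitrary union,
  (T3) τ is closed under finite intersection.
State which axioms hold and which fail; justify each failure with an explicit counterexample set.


τ is NOT a topology on X.

Axiom (T1): ∅ ∈ τ? Yes; X ∈ τ? Yes.
Axiom (T2/T3): check pairwise unions and intersections of members of τ.
Counterexample for (T2): {33} ∪ {35} = {33, 35} ∉ τ. Therefore τ is NOT a topology.


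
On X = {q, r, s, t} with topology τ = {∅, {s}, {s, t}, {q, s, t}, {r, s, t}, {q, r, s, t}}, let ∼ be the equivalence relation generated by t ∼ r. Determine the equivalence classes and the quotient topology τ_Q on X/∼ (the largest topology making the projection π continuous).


X/∼ = {[q], [r=t], [s]}; |τ_Q| = 4.

Equivalence classes: [q], [r=t], [s].
Quotient map π: X → X/∼ sends q ↦ [q], r ↦ [r=t], s ↦ [s], t ↦ [r=t].
For each subset V ⊆ X/∼, compute π^{-1}(V) ⊆ X and check whether π^{-1}(V) ∈ τ. V is open in τ_Q iff π^{-1}(V) ∈ τ.
  V = {}: π^{-1}(V) = ∅ ∈ τ ✓.
  V = {[q]}: π^{-1}(V) = {q} ∉ τ ✗.
  V = {[r=t]}: π^{-1}(V) = {r, t} ∉ τ ✗.
  V = {[q], [r=t]}: π^{-1}(V) = {q, r, t} ∉ τ ✗.
  V = {[s]}: π^{-1}(V) = {s} ∈ τ ✓.
  V = {[q], [s]}: π^{-1}(V) = {q, s} ∉ τ ✗.
  V = {[r=t], [s]}: π^{-1}(V) = {r, s, t} ∈ τ ✓.
  V = {[q], [r=t], [s]}: π^{-1}(V) = {q, r, s, t} ∈ τ ✓.
Open sets in the quotient: τ_Q = {{}, {[s]}, {[r=t], [s]}, {[q], [r=t], [s]}} (4 elements).
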